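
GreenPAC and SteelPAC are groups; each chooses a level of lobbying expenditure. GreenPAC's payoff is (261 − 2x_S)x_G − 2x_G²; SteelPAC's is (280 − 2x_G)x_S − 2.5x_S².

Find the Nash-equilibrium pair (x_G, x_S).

46.5625, 37.375

Expanding GreenPAC's payoff: 261x_G − 2x_Sx_G − 2x_G².
∂π/∂x_G = 261 − 2x_S − 4x_G = 0, so x_G = 65.25 − 0.5x_S.
Likewise for SteelPAC: x_S = 56 − 0.4x_G.
Solving the two reaction functions simultaneously: (1 − (−0.5)(−0.4))x_G = 65.25 − 0.5·56, so 0.8x_G = 37.25 and x_G = 46.5625.
Then x_S = 56 − 0.4·46.5625 = 37.375.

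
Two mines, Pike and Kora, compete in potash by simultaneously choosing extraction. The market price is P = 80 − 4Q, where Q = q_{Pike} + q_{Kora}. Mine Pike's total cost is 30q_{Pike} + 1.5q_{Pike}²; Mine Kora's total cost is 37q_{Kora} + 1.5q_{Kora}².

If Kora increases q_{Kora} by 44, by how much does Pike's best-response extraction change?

Mine Pike's profit: π = q_{Pike}(80 − 4(q_{Pike} + q_{Kora})) − 30q_{Pike} − 1.5q_{Pike}².
∂π/∂q_{Pike} = 50 − 11q_{Pike} − 4q_{Kora} = 0, so q_{Pike} = 50/11 − (4/11)q_{Kora}.
The reaction-function slope is −4/11, so a 44-unit rise in q_{Kora} moves q_{Pike} by −4/11 × 44 = −16. Pike's best response falls — the actions are strategic substitutes.

-16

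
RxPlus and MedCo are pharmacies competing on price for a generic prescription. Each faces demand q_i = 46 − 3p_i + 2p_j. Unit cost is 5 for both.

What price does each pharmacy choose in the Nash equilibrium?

RxPlus's profit: π = (p_{RxPlus} − 5)(46 − 3p_{RxPlus} + 2p_{MedCo}).
∂π/∂p_{RxPlus} = 61 − 6p_{RxPlus} + 2p_{MedCo} = 0 ⇒ p_{RxPlus} = 61/6 + (1/3)p_{MedCo}.
Setting p_{RxPlus} = p_{MedCo} in the reaction function: p_{RxPlus} = 61/6 + (1/3)p_{RxPlus}, so p_{RxPlus} = (61/6) / (2/3) = 15.25.

15.25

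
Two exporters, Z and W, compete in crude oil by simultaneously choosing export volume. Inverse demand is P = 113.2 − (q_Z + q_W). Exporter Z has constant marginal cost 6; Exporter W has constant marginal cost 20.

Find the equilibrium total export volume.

Exporter Z's profit: π = q_Z(113.2 − (q_Z + q_W)) − 6q_Z.
∂π/∂q_Z = 107.2 − 2q_Z − q_W = 0, so q_Z = 53.6 − 0.5q_W.
By the same steps for W: q_W = 46.6 − 0.5q_Z.
Solving the two reaction functions simultaneously: (1 − (−0.5)(−0.5))q_Z = 53.6 − 0.5·46.6, so 0.75q_Z = 30.3 and q_Z = 40.4.
Then q_W = 46.6 − 0.5·40.4 = 26.4.
Total export volume: 40.4 + 26.4 = 66.8.

66.8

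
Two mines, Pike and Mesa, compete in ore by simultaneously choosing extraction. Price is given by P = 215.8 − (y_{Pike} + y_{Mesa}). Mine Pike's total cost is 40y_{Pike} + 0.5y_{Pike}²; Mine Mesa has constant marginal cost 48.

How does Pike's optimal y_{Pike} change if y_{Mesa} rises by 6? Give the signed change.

Mine Pike's profit: π = y_{Pike}(215.8 − (y_{Pike} + y_{Mesa})) − 40y_{Pike} − 0.5y_{Pike}².
∂π/∂y_{Pike} = 175.8 − 3y_{Pike} − y_{Mesa} = 0, so y_{Pike} = 58.6 − (1/3)y_{Mesa}.
The reaction-function slope is −1/3, so a 6-unit rise in y_{Mesa} moves y_{Pike} by −1/3 × 6 = −2. Pike's best response falls — the actions are strategic substitutes.

-2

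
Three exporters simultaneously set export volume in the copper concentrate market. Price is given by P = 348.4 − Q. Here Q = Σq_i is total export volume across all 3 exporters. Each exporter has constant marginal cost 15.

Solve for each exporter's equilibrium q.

83.35

A representative exporter's profit is π_i = q_i(348.4 − Q) − 15q_i, with Q = q_i + Σ_{j≠i} q_j.
First-order condition: 333.4 − 2q_i − Σ_{j≠i} q_j = 0.
With identical exporters, set every q_j = q: then 333.4 − 2q − 2q = 0, i.e. q = 333.4/4 = 83.35.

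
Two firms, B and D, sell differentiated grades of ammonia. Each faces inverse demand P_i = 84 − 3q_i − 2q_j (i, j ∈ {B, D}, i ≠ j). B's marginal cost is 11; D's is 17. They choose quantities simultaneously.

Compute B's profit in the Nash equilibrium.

270.75

Firm B's profit: π = q_B(84 − 3q_B − 2q_D) − 11q_B.
∂π/∂q_B = 73 − 6q_B − 2q_D = 0 ⇒ q_B = 73/6 − (1/3)q_D.
Similarly q_D = 67/6 − (1/3)q_B.
Substituting the second reaction function into the first: q_B = 73/6 − (1/3)(67/6 − (1/3)q_B), which gives (8/9)q_B = 76/9 ⇒ q_B = 9.5.
Then q_D = 67/6 − (1/3)·9.5 = 8.
P_B = 84 − 3·9.5 − 2·8 = 39.5.
Profit = (39.5 − 11)·9.5 = 270.75.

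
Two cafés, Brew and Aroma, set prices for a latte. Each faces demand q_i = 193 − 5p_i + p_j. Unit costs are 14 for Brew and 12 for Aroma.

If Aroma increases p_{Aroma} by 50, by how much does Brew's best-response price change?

5

Brew's profit: π = (p_{Brew} − 14)(193 − 5p_{Brew} + p_{Aroma}).
∂π/∂p_{Brew} = 263 − 10p_{Brew} + p_{Aroma} = 0 ⇒ p_{Brew} = 26.3 + 0.1p_{Aroma}.
The reaction-function slope is 0.1, so a 50-unit rise in p_{Aroma} moves p_{Brew} by 0.1 × 50 = 5. Brew's best response rises — the actions are strategic complements.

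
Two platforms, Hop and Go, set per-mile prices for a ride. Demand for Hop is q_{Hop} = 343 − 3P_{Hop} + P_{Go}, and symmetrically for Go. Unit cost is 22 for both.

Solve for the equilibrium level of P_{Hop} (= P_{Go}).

Hop's profit: π = (P_{Hop} − 22)(343 − 3P_{Hop} + P_{Go}).
∂π/∂P_{Hop} = 409 − 6P_{Hop} + P_{Go} = 0 ⇒ P_{Hop} = 409/6 + (1/6)P_{Go}.
The game is symmetric, so in equilibrium P_{Go} = P_{Hop}: the reaction function gives (5/6)P_{Hop} = 409/6, hence P_{Hop} = 81.8.

81.8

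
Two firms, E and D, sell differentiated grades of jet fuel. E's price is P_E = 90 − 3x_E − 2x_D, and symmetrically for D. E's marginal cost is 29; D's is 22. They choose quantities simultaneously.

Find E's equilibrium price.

Firm E's profit: π = x_E(90 − 3x_E − 2x_D) − 29x_E.
∂π/∂x_E = 61 − 6x_E − 2x_D = 0 ⇒ x_E = 61/6 − (1/3)x_D.
Similarly x_D = 34/3 − (1/3)x_E.
Substituting the second reaction function into the first: x_E = 61/6 − (1/3)(34/3 − (1/3)x_E), which gives (8/9)x_E = 115/18 ⇒ x_E = 7.1875.
Then x_D = 34/3 − (1/3)·7.1875 = 8.9375.
P_E = 90 − 3·7.1875 − 2·8.9375 = 50.5625.

50.5625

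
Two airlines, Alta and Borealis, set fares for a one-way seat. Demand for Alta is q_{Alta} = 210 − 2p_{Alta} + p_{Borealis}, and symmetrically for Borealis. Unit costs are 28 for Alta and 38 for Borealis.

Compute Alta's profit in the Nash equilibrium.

Alta's profit: π = (p_{Alta} − 28)(210 − 2p_{Alta} + p_{Borealis}).
∂π/∂p_{Alta} = 266 − 4p_{Alta} + p_{Borealis} = 0 ⇒ p_{Alta} = 66.5 + 0.25p_{Borealis}.
Similarly p_{Borealis} = 71.5 + 0.25p_{Alta}.
Solving the two reaction functions simultaneously: (1 − (0.25)(0.25))p_{Alta} = 66.5 + 0.25·71.5, so 0.9375p_{Alta} = 84.375 and p_{Alta} = 90.
Then p_{Borealis} = 71.5 + 0.25·90 = 94.
q_{Alta} = 210 − 2·90 + 94 = 124.
Profit = (90 − 28)·124 = 7688.

7688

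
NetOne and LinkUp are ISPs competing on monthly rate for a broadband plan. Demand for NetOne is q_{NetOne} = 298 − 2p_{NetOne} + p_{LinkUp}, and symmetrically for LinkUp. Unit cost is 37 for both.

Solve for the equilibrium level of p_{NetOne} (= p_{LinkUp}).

124

NetOne's profit: π = (p_{NetOne} − 37)(298 − 2p_{NetOne} + p_{LinkUp}).
∂π/∂p_{NetOne} = 372 − 4p_{NetOne} + p_{LinkUp} = 0 ⇒ p_{NetOne} = 93 + 0.25p_{LinkUp}.
The game is symmetric, so in equilibrium p_{LinkUp} = p_{NetOne}: the reaction function gives 0.75p_{NetOne} = 93, hence p_{NetOne} = 124.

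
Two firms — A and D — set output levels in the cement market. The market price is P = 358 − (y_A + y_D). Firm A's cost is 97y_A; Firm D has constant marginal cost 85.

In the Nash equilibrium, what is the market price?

180

Firm A's profit: π = y_A(358 − (y_A + y_D)) − 97y_A.
∂π/∂y_A = 261 − 2y_A − y_D = 0, so y_A = 130.5 − 0.5y_D.
By the same steps for D: y_D = 136.5 − 0.5y_A.
Plugging y_D into A's best response: y_A = 130.5 − 0.5(136.5 − 0.5y_A) ⇒ 0.75y_A = 62.25, so y_A = 83.
Then y_D = 136.5 − 0.5·83 = 95.
Equilibrium price: P = 358 − 178 = 180.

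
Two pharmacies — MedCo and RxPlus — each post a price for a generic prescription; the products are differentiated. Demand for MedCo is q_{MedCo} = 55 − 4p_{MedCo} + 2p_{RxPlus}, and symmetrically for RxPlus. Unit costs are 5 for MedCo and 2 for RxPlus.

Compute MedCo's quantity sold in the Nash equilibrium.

MedCo's profit: π = (p_{MedCo} − 5)(55 − 4p_{MedCo} + 2p_{RxPlus}).
∂π/∂p_{MedCo} = 75 − 8p_{MedCo} + 2p_{RxPlus} = 0 ⇒ p_{MedCo} = 9.375 + 0.25p_{RxPlus}.
Similarly p_{RxPlus} = 7.875 + 0.25p_{MedCo}.
Substituting the second reaction function into the first: p_{MedCo} = 9.375 + 0.25(7.875 + 0.25p_{MedCo}), which gives 0.9375p_{MedCo} = 363/32 ⇒ p_{MedCo} = 12.1.
Then p_{RxPlus} = 7.875 + 0.25·12.1 = 10.9.
q_{MedCo} = 55 − 4·12.1 + 2·10.9 = 28.4.

28.4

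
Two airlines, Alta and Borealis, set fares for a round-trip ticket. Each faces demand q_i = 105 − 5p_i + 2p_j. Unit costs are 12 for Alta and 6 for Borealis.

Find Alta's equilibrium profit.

Alta's profit: π = (p_{Alta} − 12)(105 − 5p_{Alta} + 2p_{Borealis}).
∂π/∂p_{Alta} = 165 − 10p_{Alta} + 2p_{Borealis} = 0 ⇒ p_{Alta} = 16.5 + 0.2p_{Borealis}.
Similarly p_{Borealis} = 13.5 + 0.2p_{Alta}.
Substituting the second reaction function into the first: p_{Alta} = 16.5 + 0.2(13.5 + 0.2p_{Alta}), which gives 0.96p_{Alta} = 19.2 ⇒ p_{Alta} = 20.
Then p_{Borealis} = 13.5 + 0.2·20 = 17.5.
q_{Alta} = 105 − 5·20 + 2·17.5 = 40.
Profit = (20 − 12)·40 = 320.

320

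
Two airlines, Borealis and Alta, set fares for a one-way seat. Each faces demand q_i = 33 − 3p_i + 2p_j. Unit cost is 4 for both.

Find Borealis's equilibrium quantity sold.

Borealis's profit: π = (p_{Borealis} − 4)(33 − 3p_{Borealis} + 2p_{Alta}).
∂π/∂p_{Borealis} = 45 − 6p_{Borealis} + 2p_{Alta} = 0 ⇒ p_{Borealis} = 7.5 + (1/3)p_{Alta}.
The game is symmetric, so in equilibrium p_{Alta} = p_{Borealis}: the reaction function gives (2/3)p_{Borealis} = 7.5, hence p_{Borealis} = 11.25.
q_{Borealis} = 33 − 3·11.25 + 2·11.25 = 21.75.

21.75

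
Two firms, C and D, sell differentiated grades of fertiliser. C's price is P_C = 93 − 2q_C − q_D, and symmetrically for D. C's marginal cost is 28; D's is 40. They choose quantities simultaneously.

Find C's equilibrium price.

Firm C's profit: π = q_C(93 − 2q_C − q_D) − 28q_C.
∂π/∂q_C = 65 − 4q_C − q_D = 0 ⇒ q_C = 16.25 − 0.25q_D.
Similarly q_D = 13.25 − 0.25q_C.
Solving the two reaction functions simultaneously: (1 − (−0.25)(−0.25))q_C = 16.25 − 0.25·13.25, so 0.9375q_C = 12.9375 and q_C = 13.8.
Then q_D = 13.25 − 0.25·13.8 = 9.8.
P_C = 93 − 2·13.8 − 9.8 = 55.6.

55.6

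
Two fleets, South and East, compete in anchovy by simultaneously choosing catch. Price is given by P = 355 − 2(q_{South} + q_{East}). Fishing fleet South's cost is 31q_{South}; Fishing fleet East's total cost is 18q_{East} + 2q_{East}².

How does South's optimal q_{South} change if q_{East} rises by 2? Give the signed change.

-1

Fishing fleet South's profit: π = q_{South}(355 − 2(q_{South} + q_{East})) − 31q_{South}.
∂π/∂q_{South} = 324 − 4q_{South} − 2q_{East} = 0, so q_{South} = 81 − 0.5q_{East}.
The reaction-function slope is −0.5, so a 2-unit rise in q_{East} moves q_{South} by −0.5 × 2 = −1. South's best response falls — the actions are strategic substitutes.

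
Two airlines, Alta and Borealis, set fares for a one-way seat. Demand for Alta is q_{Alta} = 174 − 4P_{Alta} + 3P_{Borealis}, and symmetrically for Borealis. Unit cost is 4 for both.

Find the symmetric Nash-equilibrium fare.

Alta's profit: π = (P_{Alta} − 4)(174 − 4P_{Alta} + 3P_{Borealis}).
∂π/∂P_{Alta} = 190 − 8P_{Alta} + 3P_{Borealis} = 0 ⇒ P_{Alta} = 23.75 + 0.375P_{Borealis}.
By symmetry P_{Borealis} = P_{Alta}; substituting into the reaction function, 0.625P_{Alta} = 23.75 and P_{Alta} = 38.

38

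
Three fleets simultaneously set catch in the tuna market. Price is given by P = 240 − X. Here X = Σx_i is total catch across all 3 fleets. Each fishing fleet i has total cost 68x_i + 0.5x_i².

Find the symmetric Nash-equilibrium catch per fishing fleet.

34.4

A representative fishing fleet's profit is π_i = x_i(240 − X) − 68x_i − 0.5x_i², with X = x_i + Σ_{j≠i} x_j.
First-order condition: 172 − 3x_i − Σ_{j≠i} x_j = 0.
With identical fishing fleets, set every x_j = x: then 172 − 3x − 2x = 0, i.e. x = 172/5 = 34.4.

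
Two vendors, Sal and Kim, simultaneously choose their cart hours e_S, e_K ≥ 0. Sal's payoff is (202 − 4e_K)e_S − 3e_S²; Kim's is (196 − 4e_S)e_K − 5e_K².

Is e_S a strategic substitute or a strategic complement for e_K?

Expanding Sal's payoff: 202e_S − 4e_Ke_S − 3e_S².
∂π/∂e_S = 202 − 4e_K − 6e_S = 0, so e_S = 101/3 − (2/3)e_K.
The best-response slope de_S/de_K = −2/3 < 0: the reaction function is downward-sloping, so the choices are strategic substitutes.

strategic substitutes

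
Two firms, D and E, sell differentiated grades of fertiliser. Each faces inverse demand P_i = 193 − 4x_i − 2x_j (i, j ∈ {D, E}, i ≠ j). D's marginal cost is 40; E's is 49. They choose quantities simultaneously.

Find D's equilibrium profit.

973.44

Firm D's profit: π = x_D(193 − 4x_D − 2x_E) − 40x_D.
∂π/∂x_D = 153 − 8x_D − 2x_E = 0 ⇒ x_D = 19.125 − 0.25x_E.
Similarly x_E = 18 − 0.25x_D.
Solving the two reaction functions simultaneously: (1 − (−0.25)(−0.25))x_D = 19.125 − 0.25·18, so 0.9375x_D = 14.625 and x_D = 15.6.
Then x_E = 18 − 0.25·15.6 = 14.1.
P_D = 193 − 4·15.6 − 2·14.1 = 102.4.
Profit = (102.4 − 40)·15.6 = 973.44.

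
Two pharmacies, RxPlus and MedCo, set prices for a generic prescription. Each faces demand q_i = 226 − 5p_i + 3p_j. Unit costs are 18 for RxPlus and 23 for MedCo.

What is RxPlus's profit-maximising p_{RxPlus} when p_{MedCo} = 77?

54.7

RxPlus's profit: π = (p_{RxPlus} − 18)(226 − 5p_{RxPlus} + 3p_{MedCo}).
∂π/∂p_{RxPlus} = 316 − 10p_{RxPlus} + 3p_{MedCo} = 0 ⇒ p_{RxPlus} = 31.6 + 0.3p_{MedCo}.
At p_{MedCo} = 77: p_{RxPlus} = 31.6 + 0.3·77 = 54.7.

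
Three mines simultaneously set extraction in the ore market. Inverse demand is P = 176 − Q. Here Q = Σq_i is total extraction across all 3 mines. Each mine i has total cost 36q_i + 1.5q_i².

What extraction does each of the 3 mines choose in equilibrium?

A representative mine's profit is π_i = q_i(176 − Q) − 36q_i − 1.5q_i², with Q = q_i + Σ_{j≠i} q_j.
First-order condition: 140 − 5q_i − Σ_{j≠i} q_j = 0.
Imposing symmetry (q_j = q for all j) turns Σ_{j≠i} q_j into 2q, so 140 = 7q and q = 20.

20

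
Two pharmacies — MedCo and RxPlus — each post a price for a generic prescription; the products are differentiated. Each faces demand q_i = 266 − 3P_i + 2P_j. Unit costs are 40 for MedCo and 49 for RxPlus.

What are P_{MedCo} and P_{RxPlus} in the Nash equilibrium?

MedCo's profit: π = (P_{MedCo} − 40)(266 − 3P_{MedCo} + 2P_{RxPlus}).
∂π/∂P_{MedCo} = 386 − 6P_{MedCo} + 2P_{RxPlus} = 0 ⇒ P_{MedCo} = 193/3 + (1/3)P_{RxPlus}.
Similarly P_{RxPlus} = 413/6 + (1/3)P_{MedCo}.
Substituting the second reaction function into the first: P_{MedCo} = 193/3 + (1/3)(413/6 + (1/3)P_{MedCo}), which gives (8/9)P_{MedCo} = 1571/18 ⇒ P_{MedCo} = 98.1875.
Then P_{RxPlus} = 413/6 + (1/3)·98.1875 = 101.5625.

98.1875, 101.5625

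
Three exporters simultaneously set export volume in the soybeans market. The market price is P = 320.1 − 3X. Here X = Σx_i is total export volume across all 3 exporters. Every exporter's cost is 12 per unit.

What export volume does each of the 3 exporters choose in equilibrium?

25.675

A representative exporter's profit is π_i = x_i(320.1 − 3X) − 12x_i, with X = x_i + Σ_{j≠i} x_j.
First-order condition: 308.1 − 6x_i − 3Σ_{j≠i} x_j = 0.
Imposing symmetry (x_j = x for all j) turns Σ_{j≠i} x_j into 2x, so 308.1 = 12x and x = 25.675.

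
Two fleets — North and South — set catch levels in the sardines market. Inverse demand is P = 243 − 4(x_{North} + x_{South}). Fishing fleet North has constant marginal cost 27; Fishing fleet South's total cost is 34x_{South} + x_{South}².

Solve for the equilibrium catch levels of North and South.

Fishing fleet North's profit: π = x_{North}(243 − 4(x_{North} + x_{South})) − 27x_{North}.
∂π/∂x_{North} = 216 − 8x_{North} − 4x_{South} = 0, so x_{North} = 27 − 0.5x_{South}.
For South: ∂π/∂x_{South} = 209 − 10x_{South} − 4x_{North} = 0 ⇒ x_{South} = 20.9 − 0.4x_{North}.
Substituting the second reaction function into the first: x_{North} = 27 − 0.5(20.9 − 0.4x_{North}), which gives 0.8x_{North} = 16.55 ⇒ x_{North} = 20.6875.
Then x_{South} = 20.9 − 0.4·20.6875 = 12.625.

20.6875, 12.625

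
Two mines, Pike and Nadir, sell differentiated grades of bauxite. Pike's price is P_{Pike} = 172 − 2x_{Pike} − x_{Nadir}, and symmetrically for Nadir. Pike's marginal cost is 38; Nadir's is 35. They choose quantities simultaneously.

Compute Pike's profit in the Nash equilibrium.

Mine Pike's profit: π = x_{Pike}(172 − 2x_{Pike} − x_{Nadir}) − 38x_{Pike}.
∂π/∂x_{Pike} = 134 − 4x_{Pike} − x_{Nadir} = 0 ⇒ x_{Pike} = 33.5 − 0.25x_{Nadir}.
Similarly x_{Nadir} = 34.25 − 0.25x_{Pike}.
Plugging x_{Nadir} into Pike's best response: x_{Pike} = 33.5 − 0.25(34.25 − 0.25x_{Pike}) ⇒ 0.9375x_{Pike} = 24.9375, so x_{Pike} = 26.6.
Then x_{Nadir} = 34.25 − 0.25·26.6 = 27.6.
P_{Pike} = 172 − 2·26.6 − 27.6 = 91.2.
Profit = (91.2 − 38)·26.6 = 1415.12.

1415.12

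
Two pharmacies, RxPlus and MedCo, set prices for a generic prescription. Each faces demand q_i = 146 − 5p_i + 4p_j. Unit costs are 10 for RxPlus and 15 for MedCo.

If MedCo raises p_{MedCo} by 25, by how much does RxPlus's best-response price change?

RxPlus's profit: π = (p_{RxPlus} − 10)(146 − 5p_{RxPlus} + 4p_{MedCo}).
∂π/∂p_{RxPlus} = 196 − 10p_{RxPlus} + 4p_{MedCo} = 0 ⇒ p_{RxPlus} = 19.6 + 0.4p_{MedCo}.
The reaction-function slope is 0.4, so a 25-unit rise in p_{MedCo} moves p_{RxPlus} by 0.4 × 25 = 10. RxPlus's best response rises — the actions are strategic complements.

10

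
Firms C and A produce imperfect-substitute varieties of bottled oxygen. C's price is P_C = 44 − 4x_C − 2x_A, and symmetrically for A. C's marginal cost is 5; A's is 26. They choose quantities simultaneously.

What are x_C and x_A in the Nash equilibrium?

Firm C's profit: π = x_C(44 − 4x_C − 2x_A) − 5x_C.
∂π/∂x_C = 39 − 8x_C − 2x_A = 0 ⇒ x_C = 4.875 − 0.25x_A.
Similarly x_A = 2.25 − 0.25x_C.
Substituting the second reaction function into the first: x_C = 4.875 − 0.25(2.25 − 0.25x_C), which gives 0.9375x_C = 4.3125 ⇒ x_C = 4.6.
Then x_A = 2.25 − 0.25·4.6 = 1.1.

4.6, 1.1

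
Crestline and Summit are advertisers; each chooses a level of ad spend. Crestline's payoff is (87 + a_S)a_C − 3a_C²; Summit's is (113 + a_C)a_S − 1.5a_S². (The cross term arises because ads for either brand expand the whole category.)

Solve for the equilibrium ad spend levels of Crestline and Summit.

Expanding Crestline's payoff: 87a_C + a_Sa_C − 3a_C².
∂π/∂a_C = 87 + a_S − 6a_C = 0, so a_C = 14.5 + (1/6)a_S.
Likewise for Summit: a_S = 113/3 + (1/3)a_C.
Substituting the second reaction function into the first: a_C = 14.5 + (1/6)(113/3 + (1/3)a_C), which gives (17/18)a_C = 187/9 ⇒ a_C = 22.
Then a_S = 113/3 + (1/3)·22 = 45.

22, 45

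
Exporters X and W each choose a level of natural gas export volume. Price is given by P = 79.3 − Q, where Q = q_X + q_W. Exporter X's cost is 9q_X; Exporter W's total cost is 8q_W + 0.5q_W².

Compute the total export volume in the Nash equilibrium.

Exporter X's profit: π = q_X(79.3 − (q_X + q_W)) − 9q_X.
∂π/∂q_X = 70.3 − 2q_X − q_W = 0, so q_X = 35.15 − 0.5q_W.
For W: ∂π/∂q_W = 71.3 − 3q_W − q_X = 0 ⇒ q_W = 713/30 − (1/3)q_X.
Substituting the second reaction function into the first: q_X = 35.15 − 0.5(713/30 − (1/3)q_X), which gives (5/6)q_X = 349/15 ⇒ q_X = 27.92.
Then q_W = 713/30 − (1/3)·27.92 = 14.46.
Total export volume: 27.92 + 14.46 = 42.38.

42.38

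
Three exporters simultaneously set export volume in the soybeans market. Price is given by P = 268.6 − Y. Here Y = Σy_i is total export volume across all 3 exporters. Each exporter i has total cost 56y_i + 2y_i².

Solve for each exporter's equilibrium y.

A representative exporter's profit is π_i = y_i(268.6 − Y) − 56y_i − 2y_i², with Y = y_i + Σ_{j≠i} y_j.
First-order condition: 212.6 − 6y_i − Σ_{j≠i} y_j = 0.
In a symmetric equilibrium every exporter chooses the same y, so Σ_{j≠i} y_j = 2y. The condition becomes 212.6 − 8y = 0, giving y = 212.6/8 = 26.575.

26.575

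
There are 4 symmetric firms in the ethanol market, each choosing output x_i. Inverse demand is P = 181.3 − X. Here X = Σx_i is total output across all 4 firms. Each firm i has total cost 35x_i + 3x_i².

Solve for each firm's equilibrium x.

A representative firm's profit is π_i = x_i(181.3 − X) − 35x_i − 3x_i², with X = x_i + Σ_{j≠i} x_j.
First-order condition: 146.3 − 8x_i − Σ_{j≠i} x_j = 0.
Imposing symmetry (x_j = x for all j) turns Σ_{j≠i} x_j into 3x, so 146.3 = 11x and x = 13.3.

13.3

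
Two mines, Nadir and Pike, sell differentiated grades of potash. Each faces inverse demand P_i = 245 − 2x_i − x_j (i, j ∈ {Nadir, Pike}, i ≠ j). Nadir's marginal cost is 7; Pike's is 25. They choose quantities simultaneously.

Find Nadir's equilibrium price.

104.6

Mine Nadir's profit: π = x_{Nadir}(245 − 2x_{Nadir} − x_{Pike}) − 7x_{Nadir}.
∂π/∂x_{Nadir} = 238 − 4x_{Nadir} − x_{Pike} = 0 ⇒ x_{Nadir} = 59.5 − 0.25x_{Pike}.
Similarly x_{Pike} = 55 − 0.25x_{Nadir}.
Substituting the second reaction function into the first: x_{Nadir} = 59.5 − 0.25(55 − 0.25x_{Nadir}), which gives 0.9375x_{Nadir} = 45.75 ⇒ x_{Nadir} = 48.8.
Then x_{Pike} = 55 − 0.25·48.8 = 42.8.
P_{Nadir} = 245 − 2·48.8 − 42.8 = 104.6.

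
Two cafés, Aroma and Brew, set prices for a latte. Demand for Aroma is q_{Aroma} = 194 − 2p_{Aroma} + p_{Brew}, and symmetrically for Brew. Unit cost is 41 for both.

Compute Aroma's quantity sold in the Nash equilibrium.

102

Aroma's profit: π = (p_{Aroma} − 41)(194 − 2p_{Aroma} + p_{Brew}).
∂π/∂p_{Aroma} = 276 − 4p_{Aroma} + p_{Brew} = 0 ⇒ p_{Aroma} = 69 + 0.25p_{Brew}.
By symmetry p_{Brew} = p_{Aroma}; substituting into the reaction function, 0.75p_{Aroma} = 69 and p_{Aroma} = 92.
q_{Aroma} = 194 − 2·92 + 92 = 102.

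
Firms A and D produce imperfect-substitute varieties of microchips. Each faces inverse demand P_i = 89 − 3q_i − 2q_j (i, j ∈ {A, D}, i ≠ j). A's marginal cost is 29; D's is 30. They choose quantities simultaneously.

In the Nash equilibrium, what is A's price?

51.6875

Firm A's profit: π = q_A(89 − 3q_A − 2q_D) − 29q_A.
∂π/∂q_A = 60 − 6q_A − 2q_D = 0 ⇒ q_A = 10 − (1/3)q_D.
Similarly q_D = 59/6 − (1/3)q_A.
Solving the two reaction functions simultaneously: (1 − (−1/3)(−1/3))q_A = 10 − (1/3)·(59/6), so (8/9)q_A = 121/18 and q_A = 7.5625.
Then q_D = 59/6 − (1/3)·7.5625 = 7.3125.
P_A = 89 − 3·7.5625 − 2·7.3125 = 51.6875.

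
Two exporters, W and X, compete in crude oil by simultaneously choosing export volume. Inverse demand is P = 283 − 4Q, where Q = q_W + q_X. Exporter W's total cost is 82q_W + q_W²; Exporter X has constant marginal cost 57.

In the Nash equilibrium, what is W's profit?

605

Exporter W's profit: π = q_W(283 − 4(q_W + q_X)) − 82q_W − q_W².
∂π/∂q_W = 201 − 10q_W − 4q_X = 0, so q_W = 20.1 − 0.4q_X.
For X: ∂π/∂q_X = 226 − 8q_X − 4q_W = 0 ⇒ q_X = 28.25 − 0.5q_W.
Solving the two reaction functions simultaneously: (1 − (−0.4)(−0.5))q_W = 20.1 − 0.4·28.25, so 0.8q_W = 8.8 and q_W = 11.
Then q_X = 28.25 − 0.5·11 = 22.75.
Price P = 283 − 4·33.75 = 148.
W's profit: (148 − 82)·11 − (11)² = 605.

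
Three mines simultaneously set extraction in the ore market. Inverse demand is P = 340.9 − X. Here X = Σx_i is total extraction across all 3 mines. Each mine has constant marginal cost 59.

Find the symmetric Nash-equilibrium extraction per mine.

A representative mine's profit is π_i = x_i(340.9 − X) − 59x_i, with X = x_i + Σ_{j≠i} x_j.
First-order condition: 281.9 − 2x_i − Σ_{j≠i} x_j = 0.
Imposing symmetry (x_j = x for all j) turns Σ_{j≠i} x_j into 2x, so 281.9 = 4x and x = 70.475.

70.475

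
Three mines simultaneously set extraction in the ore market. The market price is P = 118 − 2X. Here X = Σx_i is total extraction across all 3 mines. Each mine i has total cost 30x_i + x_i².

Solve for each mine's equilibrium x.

A representative mine's profit is π_i = x_i(118 − 2X) − 30x_i − x_i², with X = x_i + Σ_{j≠i} x_j.
First-order condition: 88 − 6x_i − 2Σ_{j≠i} x_j = 0.
In a symmetric equilibrium every mine chooses the same x, so Σ_{j≠i} x_j = 2x. The condition becomes 88 − 10x = 0, giving x = 88/10 = 8.8.

8.8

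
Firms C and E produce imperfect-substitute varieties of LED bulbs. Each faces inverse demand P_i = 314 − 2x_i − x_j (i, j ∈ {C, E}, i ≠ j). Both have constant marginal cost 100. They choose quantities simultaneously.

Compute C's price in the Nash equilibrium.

185.6

Firm C's profit: π = x_C(314 − 2x_C − x_E) − 100x_C.
∂π/∂x_C = 214 − 4x_C − x_E = 0 ⇒ x_C = 53.5 − 0.25x_E.
The game is symmetric, so in equilibrium x_E = x_C: the reaction function gives 1.25x_C = 53.5, hence x_C = 42.8.
P_C = 314 − 2·42.8 − 42.8 = 185.6.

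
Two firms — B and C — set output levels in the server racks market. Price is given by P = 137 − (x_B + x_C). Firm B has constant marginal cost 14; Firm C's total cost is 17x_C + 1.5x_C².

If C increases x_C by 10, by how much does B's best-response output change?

-5

Firm B's profit: π = x_B(137 − (x_B + x_C)) − 14x_B.
∂π/∂x_B = 123 − 2x_B − x_C = 0, so x_B = 61.5 − 0.5x_C.
The reaction-function slope is −0.5, so a 10-unit rise in x_C moves x_B by −0.5 × 10 = −5. B's best response falls — the actions are strategic substitutes.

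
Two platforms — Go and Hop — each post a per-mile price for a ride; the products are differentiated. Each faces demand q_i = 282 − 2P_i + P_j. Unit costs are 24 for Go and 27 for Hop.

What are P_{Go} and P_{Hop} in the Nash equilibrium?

110.4, 111.6

Go's profit: π = (P_{Go} − 24)(282 − 2P_{Go} + P_{Hop}).
∂π/∂P_{Go} = 330 − 4P_{Go} + P_{Hop} = 0 ⇒ P_{Go} = 82.5 + 0.25P_{Hop}.
Similarly P_{Hop} = 84 + 0.25P_{Go}.
Solving the two reaction functions simultaneously: (1 − (0.25)(0.25))P_{Go} = 82.5 + 0.25·84, so 0.9375P_{Go} = 103.5 and P_{Go} = 110.4.
Then P_{Hop} = 84 + 0.25·110.4 = 111.6.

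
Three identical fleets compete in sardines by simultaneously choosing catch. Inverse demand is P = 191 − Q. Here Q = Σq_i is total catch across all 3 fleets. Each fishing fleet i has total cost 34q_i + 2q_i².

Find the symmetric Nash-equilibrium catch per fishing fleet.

19.625

A representative fishing fleet's profit is π_i = q_i(191 − Q) − 34q_i − 2q_i², with Q = q_i + Σ_{j≠i} q_j.
First-order condition: 157 − 6q_i − Σ_{j≠i} q_j = 0.
Imposing symmetry (q_j = q for all j) turns Σ_{j≠i} q_j into 2q, so 157 = 8q and q = 19.625.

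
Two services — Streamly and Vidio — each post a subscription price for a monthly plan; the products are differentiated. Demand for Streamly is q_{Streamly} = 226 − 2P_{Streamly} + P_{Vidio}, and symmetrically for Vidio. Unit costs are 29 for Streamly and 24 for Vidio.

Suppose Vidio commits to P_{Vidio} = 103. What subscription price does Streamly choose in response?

96.75

Streamly's profit: π = (P_{Streamly} − 29)(226 − 2P_{Streamly} + P_{Vidio}).
∂π/∂P_{Streamly} = 284 − 4P_{Streamly} + P_{Vidio} = 0 ⇒ P_{Streamly} = 71 + 0.25P_{Vidio}.
At P_{Vidio} = 103: P_{Streamly} = 71 + 0.25·103 = 96.75.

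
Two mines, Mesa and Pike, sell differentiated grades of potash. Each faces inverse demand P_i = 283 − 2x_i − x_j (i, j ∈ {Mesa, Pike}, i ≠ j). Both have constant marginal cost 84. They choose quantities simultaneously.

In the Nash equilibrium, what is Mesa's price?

Mine Mesa's profit: π = x_{Mesa}(283 − 2x_{Mesa} − x_{Pike}) − 84x_{Mesa}.
∂π/∂x_{Mesa} = 199 − 4x_{Mesa} − x_{Pike} = 0 ⇒ x_{Mesa} = 49.75 − 0.25x_{Pike}.
By symmetry x_{Pike} = x_{Mesa}; substituting into the reaction function, 1.25x_{Mesa} = 49.75 and x_{Mesa} = 39.8.
P_{Mesa} = 283 − 2·39.8 − 39.8 = 163.6.

163.6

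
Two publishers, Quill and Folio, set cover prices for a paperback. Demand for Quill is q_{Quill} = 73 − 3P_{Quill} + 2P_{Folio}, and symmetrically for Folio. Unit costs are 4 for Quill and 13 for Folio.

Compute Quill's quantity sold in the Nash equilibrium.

Quill's profit: π = (P_{Quill} − 4)(73 − 3P_{Quill} + 2P_{Folio}).
∂π/∂P_{Quill} = 85 − 6P_{Quill} + 2P_{Folio} = 0 ⇒ P_{Quill} = 85/6 + (1/3)P_{Folio}.
Similarly P_{Folio} = 56/3 + (1/3)P_{Quill}.
Plugging P_{Folio} into Quill's best response: P_{Quill} = 85/6 + (1/3)(56/3 + (1/3)P_{Quill}) ⇒ (8/9)P_{Quill} = 367/18, so P_{Quill} = 22.9375.
Then P_{Folio} = 56/3 + (1/3)·22.9375 = 26.3125.
q_{Quill} = 73 − 3·22.9375 + 2·26.3125 = 56.8125.

56.8125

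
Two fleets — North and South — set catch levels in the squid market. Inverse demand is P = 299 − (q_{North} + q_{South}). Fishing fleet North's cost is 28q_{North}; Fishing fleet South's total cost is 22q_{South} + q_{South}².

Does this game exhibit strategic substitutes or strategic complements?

Fishing fleet North's profit: π = q_{North}(299 − (q_{North} + q_{South})) − 28q_{North}.
∂π/∂q_{North} = 271 − 2q_{North} − q_{South} = 0, so q_{North} = 135.5 − 0.5q_{South}.
The best-response slope dq_{North}/dq_{South} = −0.5 < 0: the reaction function is downward-sloping, so the choices are strategic substitutes.

strategic substitutes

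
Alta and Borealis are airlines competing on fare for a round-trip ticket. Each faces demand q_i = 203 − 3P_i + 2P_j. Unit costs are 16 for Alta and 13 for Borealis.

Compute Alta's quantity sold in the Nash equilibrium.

Alta's profit: π = (P_{Alta} − 16)(203 − 3P_{Alta} + 2P_{Borealis}).
∂π/∂P_{Alta} = 251 − 6P_{Alta} + 2P_{Borealis} = 0 ⇒ P_{Alta} = 251/6 + (1/3)P_{Borealis}.
Similarly P_{Borealis} = 121/3 + (1/3)P_{Alta}.
Plugging P_{Borealis} into Alta's best response: P_{Alta} = 251/6 + (1/3)(121/3 + (1/3)P_{Alta}) ⇒ (8/9)P_{Alta} = 995/18, so P_{Alta} = 62.1875.
Then P_{Borealis} = 121/3 + (1/3)·62.1875 = 61.0625.
q_{Alta} = 203 − 3·62.1875 + 2·61.0625 = 138.5625.

138.5625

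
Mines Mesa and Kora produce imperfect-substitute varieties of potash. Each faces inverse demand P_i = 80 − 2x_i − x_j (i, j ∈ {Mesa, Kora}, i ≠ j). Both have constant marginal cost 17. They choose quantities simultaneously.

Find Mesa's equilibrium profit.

Mine Mesa's profit: π = x_{Mesa}(80 − 2x_{Mesa} − x_{Kora}) − 17x_{Mesa}.
∂π/∂x_{Mesa} = 63 − 4x_{Mesa} − x_{Kora} = 0 ⇒ x_{Mesa} = 15.75 − 0.25x_{Kora}.
By symmetry x_{Kora} = x_{Mesa}; substituting into the reaction function, 1.25x_{Mesa} = 15.75 and x_{Mesa} = 12.6.
P_{Mesa} = 80 − 2·12.6 − 12.6 = 42.2.
Profit = (42.2 − 17)·12.6 = 317.52.

317.52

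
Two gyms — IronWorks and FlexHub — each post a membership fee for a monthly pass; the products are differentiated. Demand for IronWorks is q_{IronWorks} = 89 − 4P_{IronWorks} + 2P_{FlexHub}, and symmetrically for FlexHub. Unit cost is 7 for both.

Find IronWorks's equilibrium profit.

IronWorks's profit: π = (P_{IronWorks} − 7)(89 − 4P_{IronWorks} + 2P_{FlexHub}).
∂π/∂P_{IronWorks} = 117 − 8P_{IronWorks} + 2P_{FlexHub} = 0 ⇒ P_{IronWorks} = 14.625 + 0.25P_{FlexHub}.
The game is symmetric, so in equilibrium P_{FlexHub} = P_{IronWorks}: the reaction function gives 0.75P_{IronWorks} = 14.625, hence P_{IronWorks} = 19.5.
q_{IronWorks} = 89 − 4·19.5 + 2·19.5 = 50.
Profit = (19.5 − 7)·50 = 625.

625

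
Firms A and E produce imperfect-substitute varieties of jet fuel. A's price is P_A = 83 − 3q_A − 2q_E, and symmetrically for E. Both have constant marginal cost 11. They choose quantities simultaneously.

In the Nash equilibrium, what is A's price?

38

Firm A's profit: π = q_A(83 − 3q_A − 2q_E) − 11q_A.
∂π/∂q_A = 72 − 6q_A − 2q_E = 0 ⇒ q_A = 12 − (1/3)q_E.
By symmetry q_E = q_A; substituting into the reaction function, (4/3)q_A = 12 and q_A = 9.
P_A = 83 − 3·9 − 2·9 = 38.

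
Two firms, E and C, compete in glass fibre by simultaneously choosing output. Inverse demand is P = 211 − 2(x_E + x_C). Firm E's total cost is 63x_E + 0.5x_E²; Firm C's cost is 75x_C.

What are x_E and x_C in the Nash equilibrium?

20, 24

Firm E's profit: π = x_E(211 − 2(x_E + x_C)) − 63x_E − 0.5x_E².
∂π/∂x_E = 148 − 5x_E − 2x_C = 0, so x_E = 29.6 − 0.4x_C.
For C: ∂π/∂x_C = 136 − 4x_C − 2x_E = 0 ⇒ x_C = 34 − 0.5x_E.
Substituting the second reaction function into the first: x_E = 29.6 − 0.4(34 − 0.5x_E), which gives 0.8x_E = 16 ⇒ x_E = 20.
Then x_C = 34 − 0.5·20 = 24.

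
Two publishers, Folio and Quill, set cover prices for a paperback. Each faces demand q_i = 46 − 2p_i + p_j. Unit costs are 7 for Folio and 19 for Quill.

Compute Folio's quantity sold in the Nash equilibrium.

29.2

Folio's profit: π = (p_{Folio} − 7)(46 − 2p_{Folio} + p_{Quill}).
∂π/∂p_{Folio} = 60 − 4p_{Folio} + p_{Quill} = 0 ⇒ p_{Folio} = 15 + 0.25p_{Quill}.
Similarly p_{Quill} = 21 + 0.25p_{Folio}.
Substituting the second reaction function into the first: p_{Folio} = 15 + 0.25(21 + 0.25p_{Folio}), which gives 0.9375p_{Folio} = 20.25 ⇒ p_{Folio} = 21.6.
Then p_{Quill} = 21 + 0.25·21.6 = 26.4.
q_{Folio} = 46 − 2·21.6 + 26.4 = 29.2.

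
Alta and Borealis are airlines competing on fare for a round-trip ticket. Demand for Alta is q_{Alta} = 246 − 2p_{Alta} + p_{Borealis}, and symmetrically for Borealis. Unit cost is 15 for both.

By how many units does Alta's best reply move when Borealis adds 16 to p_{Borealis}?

Alta's profit: π = (p_{Alta} − 15)(246 − 2p_{Alta} + p_{Borealis}).
∂π/∂p_{Alta} = 276 − 4p_{Alta} + p_{Borealis} = 0 ⇒ p_{Alta} = 69 + 0.25p_{Borealis}.
The reaction-function slope is 0.25, so a 16-unit rise in p_{Borealis} moves p_{Alta} by 0.25 × 16 = 4. Alta's best response rises — the actions are strategic complements.

4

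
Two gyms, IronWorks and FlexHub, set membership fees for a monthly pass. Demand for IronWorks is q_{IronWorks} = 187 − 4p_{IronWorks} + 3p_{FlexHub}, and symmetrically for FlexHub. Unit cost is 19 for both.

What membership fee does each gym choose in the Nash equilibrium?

52.6

IronWorks's profit: π = (p_{IronWorks} − 19)(187 − 4p_{IronWorks} + 3p_{FlexHub}).
∂π/∂p_{IronWorks} = 263 − 8p_{IronWorks} + 3p_{FlexHub} = 0 ⇒ p_{IronWorks} = 32.875 + 0.375p_{FlexHub}.
The game is symmetric, so in equilibrium p_{FlexHub} = p_{IronWorks}: the reaction function gives 0.625p_{IronWorks} = 32.875, hence p_{IronWorks} = 52.6.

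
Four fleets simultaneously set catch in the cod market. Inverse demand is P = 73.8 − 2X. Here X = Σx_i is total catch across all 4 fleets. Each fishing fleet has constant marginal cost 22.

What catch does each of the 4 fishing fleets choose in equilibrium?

5.18

A representative fishing fleet's profit is π_i = x_i(73.8 − 2X) − 22x_i, with X = x_i + Σ_{j≠i} x_j.
First-order condition: 51.8 − 4x_i − 2Σ_{j≠i} x_j = 0.
In a symmetric equilibrium every fishing fleet chooses the same x, so Σ_{j≠i} x_j = 3x. The condition becomes 51.8 − 10x = 0, giving x = 51.8/10 = 5.18.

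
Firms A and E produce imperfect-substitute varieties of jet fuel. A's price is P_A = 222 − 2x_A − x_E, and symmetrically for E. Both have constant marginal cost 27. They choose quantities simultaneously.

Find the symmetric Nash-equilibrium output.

39

Firm A's profit: π = x_A(222 − 2x_A − x_E) − 27x_A.
∂π/∂x_A = 195 − 4x_A − x_E = 0 ⇒ x_A = 48.75 − 0.25x_E.
By symmetry x_E = x_A; substituting into the reaction function, 1.25x_A = 48.75 and x_A = 39.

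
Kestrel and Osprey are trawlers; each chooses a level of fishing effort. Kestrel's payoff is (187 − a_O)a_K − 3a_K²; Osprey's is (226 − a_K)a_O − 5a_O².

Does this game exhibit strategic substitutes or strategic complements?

Expanding Kestrel's payoff: 187a_K − a_Oa_K − 3a_K².
∂π/∂a_K = 187 − a_O − 6a_K = 0, so a_K = 187/6 − (1/6)a_O.
The best-response slope da_K/da_O = −1/6 < 0: the reaction function is downward-sloping, so the choices are strategic substitutes.

strategic substitutes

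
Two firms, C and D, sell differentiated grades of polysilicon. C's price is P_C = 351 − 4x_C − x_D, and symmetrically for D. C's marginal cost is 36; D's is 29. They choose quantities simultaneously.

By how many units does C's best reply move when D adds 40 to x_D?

-5

Firm C's profit: π = x_C(351 − 4x_C − x_D) − 36x_C.
∂π/∂x_C = 315 − 8x_C − x_D = 0 ⇒ x_C = 39.375 − 0.125x_D.
The reaction-function slope is −0.125, so a 40-unit rise in x_D moves x_C by −0.125 × 40 = −5. C's best response falls — the actions are strategic substitutes.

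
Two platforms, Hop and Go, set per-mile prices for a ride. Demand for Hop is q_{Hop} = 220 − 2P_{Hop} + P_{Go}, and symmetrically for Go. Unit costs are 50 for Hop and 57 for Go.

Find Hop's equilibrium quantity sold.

115.2

Hop's profit: π = (P_{Hop} − 50)(220 − 2P_{Hop} + P_{Go}).
∂π/∂P_{Hop} = 320 − 4P_{Hop} + P_{Go} = 0 ⇒ P_{Hop} = 80 + 0.25P_{Go}.
Similarly P_{Go} = 83.5 + 0.25P_{Hop}.
Plugging P_{Go} into Hop's best response: P_{Hop} = 80 + 0.25(83.5 + 0.25P_{Hop}) ⇒ 0.9375P_{Hop} = 100.875, so P_{Hop} = 107.6.
Then P_{Go} = 83.5 + 0.25·107.6 = 110.4.
q_{Hop} = 220 − 2·107.6 + 110.4 = 115.2.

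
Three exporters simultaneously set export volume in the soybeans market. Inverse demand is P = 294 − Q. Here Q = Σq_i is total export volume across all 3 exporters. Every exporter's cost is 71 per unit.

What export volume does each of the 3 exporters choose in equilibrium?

A representative exporter's profit is π_i = q_i(294 − Q) − 71q_i, with Q = q_i + Σ_{j≠i} q_j.
First-order condition: 223 − 2q_i − Σ_{j≠i} q_j = 0.
With identical exporters, set every q_j = q: then 223 − 2q − 2q = 0, i.e. q = 223/4 = 55.75.

55.75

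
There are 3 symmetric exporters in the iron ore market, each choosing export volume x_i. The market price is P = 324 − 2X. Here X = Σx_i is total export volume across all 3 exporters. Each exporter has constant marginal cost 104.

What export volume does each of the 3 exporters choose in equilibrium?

A representative exporter's profit is π_i = x_i(324 − 2X) − 104x_i, with X = x_i + Σ_{j≠i} x_j.
First-order condition: 220 − 4x_i − 2Σ_{j≠i} x_j = 0.
With identical exporters, set every x_j = x: then 220 − 4x − 4x = 0, i.e. x = 220/8 = 27.5.

27.5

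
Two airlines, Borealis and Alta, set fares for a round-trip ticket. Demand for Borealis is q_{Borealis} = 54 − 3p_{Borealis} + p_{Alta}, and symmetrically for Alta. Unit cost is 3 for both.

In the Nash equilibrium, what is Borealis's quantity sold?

28.8

Borealis's profit: π = (p_{Borealis} − 3)(54 − 3p_{Borealis} + p_{Alta}).
∂π/∂p_{Borealis} = 63 − 6p_{Borealis} + p_{Alta} = 0 ⇒ p_{Borealis} = 10.5 + (1/6)p_{Alta}.
Setting p_{Borealis} = p_{Alta} in the reaction function: p_{Borealis} = 10.5 + (1/6)p_{Borealis}, so p_{Borealis} = 10.5 / (5/6) = 12.6.
q_{Borealis} = 54 − 3·12.6 + 12.6 = 28.8.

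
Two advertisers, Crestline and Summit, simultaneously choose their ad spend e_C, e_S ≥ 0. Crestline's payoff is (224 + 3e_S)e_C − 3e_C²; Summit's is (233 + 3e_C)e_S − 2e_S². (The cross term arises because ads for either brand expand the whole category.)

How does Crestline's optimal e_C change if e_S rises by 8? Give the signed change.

Expanding Crestline's payoff: 224e_C + 3e_Se_C − 3e_C².
∂π/∂e_C = 224 + 3e_S − 6e_C = 0, so e_C = 112/3 + 0.5e_S.
The reaction-function slope is 0.5, so an 8-unit rise in e_S moves e_C by 0.5 × 8 = 4. Crestline's best response rises — the actions are strategic complements.

4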